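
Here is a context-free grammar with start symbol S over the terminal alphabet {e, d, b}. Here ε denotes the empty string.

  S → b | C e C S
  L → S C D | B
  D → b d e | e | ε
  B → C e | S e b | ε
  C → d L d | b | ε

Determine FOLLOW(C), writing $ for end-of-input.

{b, d, e}

FIRST(D): from D→b d e we get {b}; from D→e we get {e}; from D→ε we get {ε}. So FIRST(D) = {ε, b, e}.
FIRST(C): from C→d L d we get {d}; from C→b we get {b}; from C→ε we get {ε}. So FIRST(C) = {ε, b, d}.
FIRST(S): from S→b we get {b}; from S→C e C S we get {b, d, e}. So FIRST(S) = {b, d, e}.
FIRST(B): from B→C e we get {b, d, e}; from B→S e b we get {b, d, e}; from B→ε we get {ε}. So FIRST(B) = {ε, b, d, e}.
FIRST(L): from L→S C D we get {b, d, e}; from L→B we get {ε, b, d, e}. So FIRST(L) = {ε, b, d, e}.
FOLLOW(S) includes $ since S is the start symbol.
FOLLOW(L): in C→d L d, L is followed by d with FIRST {d}. Thus FOLLOW(L) = {d}.
FOLLOW(S): in S→C e C S, the suffix after S is empty (adds nothing new); in L→S C D, S is followed by C D with FIRST {ε, b, d, e}; in L→S C D, the suffix after S is nullable, so FOLLOW(S) ⊇ FOLLOW(L) = {d}; in B→S e b, S is followed by e b with FIRST {e}. Thus FOLLOW(S) = {$, b, d, e}.
FOLLOW(D): in L→S C D, the suffix after D is empty, so FOLLOW(D) ⊇ FOLLOW(L) = {d}. Thus FOLLOW(D) = {d}.
FOLLOW(B): in L→B, the suffix after B is empty, so FOLLOW(B) ⊇ FOLLOW(L) = {d}. Thus FOLLOW(B) = {d}.
FOLLOW(C): in S→C e C S (occurrence 1), C is followed by e C S with FIRST {e}; in S→C e C S (occurrence 2), C is followed by S with FIRST {b, d, e}; in L→S C D, C is followed by D with FIRST {ε, b, e}; in L→S C D, the suffix after C is nullable, so FOLLOW(C) ⊇ FOLLOW(L) = {d}; in B→C e, C is followed by e with FIRST {e}. Thus FOLLOW(C) = {b, d, e}.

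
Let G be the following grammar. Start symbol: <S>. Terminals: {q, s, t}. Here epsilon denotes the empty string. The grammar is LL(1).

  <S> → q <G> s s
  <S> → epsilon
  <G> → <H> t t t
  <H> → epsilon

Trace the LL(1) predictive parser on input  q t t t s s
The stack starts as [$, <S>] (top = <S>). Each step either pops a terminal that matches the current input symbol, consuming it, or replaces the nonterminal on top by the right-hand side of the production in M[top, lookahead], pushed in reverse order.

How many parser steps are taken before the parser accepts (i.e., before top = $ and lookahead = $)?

9

step 1: stack=$ <S>  input=q t t t s s $  — expand <S> → q <G> s s
step 2: stack=$ s s <G> q  input=q t t t s s $  — match q
step 3: stack=$ s s <G>  input=t t t s s $  — expand <G> → <H> t t t
step 4: stack=$ s s t t t <H>  input=t t t s s $  — expand <H> → epsilon
step 5: stack=$ s s t t t  input=t t t s s $  — match t
step 6: stack=$ s s t t  input=t t s s $  — match t
step 7: stack=$ s s t  input=t s s $  — match t
step 8: stack=$ s s  input=s s $  — match s
step 9: stack=$ s  input=s $  — match s
Accept reached after 9 steps.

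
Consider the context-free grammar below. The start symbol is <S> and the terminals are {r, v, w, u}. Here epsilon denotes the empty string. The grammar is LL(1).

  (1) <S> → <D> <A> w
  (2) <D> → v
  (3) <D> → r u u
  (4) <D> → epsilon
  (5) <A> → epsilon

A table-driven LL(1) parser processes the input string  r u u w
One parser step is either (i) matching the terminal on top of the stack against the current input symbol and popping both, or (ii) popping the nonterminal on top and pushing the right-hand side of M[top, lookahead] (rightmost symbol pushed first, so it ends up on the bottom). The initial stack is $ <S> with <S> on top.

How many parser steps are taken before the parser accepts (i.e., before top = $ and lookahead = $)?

7

step 1: stack=$ <S>  input=r u u w $  — expand <S> → <D> <A> w
step 2: stack=$ w <A> <D>  input=r u u w $  — expand <D> → r u u
step 3: stack=$ w <A> u u r  input=r u u w $  — match r
step 4: stack=$ w <A> u u  input=u u w $  — match u
step 5: stack=$ w <A> u  input=u w $  — match u
step 6: stack=$ w <A>  input=w $  — expand <A> → epsilon
step 7: stack=$ w  input=w $  — match w
Accept reached after 7 steps.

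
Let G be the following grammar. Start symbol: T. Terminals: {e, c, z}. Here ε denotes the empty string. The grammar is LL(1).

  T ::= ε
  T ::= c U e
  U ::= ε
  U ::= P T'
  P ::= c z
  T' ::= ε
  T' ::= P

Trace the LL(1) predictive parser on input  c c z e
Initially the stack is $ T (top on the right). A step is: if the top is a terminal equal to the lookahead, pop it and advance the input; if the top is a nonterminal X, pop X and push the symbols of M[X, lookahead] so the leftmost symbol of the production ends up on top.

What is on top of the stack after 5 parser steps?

z

step 1: stack=$ T  input=c c z e $  — expand T ::= c U e
step 2: stack=$ e U c  input=c c z e $  — match c
step 3: stack=$ e U  input=c z e $  — expand U ::= P T'
step 4: stack=$ e T' P  input=c z e $  — expand P ::= c z
step 5: stack=$ e T' z c  input=c z e $  — match c
Stack after step 5: $ e T' z (top = z).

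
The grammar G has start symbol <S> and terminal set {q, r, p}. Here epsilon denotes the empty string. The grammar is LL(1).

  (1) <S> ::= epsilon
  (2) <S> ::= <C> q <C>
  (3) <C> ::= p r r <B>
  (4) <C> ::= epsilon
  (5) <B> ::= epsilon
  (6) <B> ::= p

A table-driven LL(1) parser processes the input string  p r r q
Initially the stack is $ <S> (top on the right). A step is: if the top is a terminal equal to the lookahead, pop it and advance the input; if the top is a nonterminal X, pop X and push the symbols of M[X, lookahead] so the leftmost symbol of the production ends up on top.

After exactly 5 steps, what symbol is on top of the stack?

step 1: stack=$ <S>  input=p r r q $  — expand <S> ::= <C> q <C>
step 2: stack=$ <C> q <C>  input=p r r q $  — expand <C> ::= p r r <B>
step 3: stack=$ <C> q <B> r r p  input=p r r q $  — match p
step 4: stack=$ <C> q <B> r r  input=r r q $  — match r
step 5: stack=$ <C> q <B> r  input=r q $  — match r
Stack after step 5: $ <C> q <B> (top = <B>).

<B>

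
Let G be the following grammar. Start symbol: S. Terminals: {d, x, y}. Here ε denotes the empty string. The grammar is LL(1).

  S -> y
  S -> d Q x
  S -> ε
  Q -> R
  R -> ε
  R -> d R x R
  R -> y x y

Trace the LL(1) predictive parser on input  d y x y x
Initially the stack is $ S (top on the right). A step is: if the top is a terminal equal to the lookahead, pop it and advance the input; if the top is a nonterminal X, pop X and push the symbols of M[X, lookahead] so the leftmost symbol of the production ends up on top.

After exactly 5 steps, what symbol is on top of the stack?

step 1: stack=$ S  input=d y x y x $  — expand S -> d Q x
step 2: stack=$ x Q d  input=d y x y x $  — match d
step 3: stack=$ x Q  input=y x y x $  — expand Q -> R
step 4: stack=$ x R  input=y x y x $  — expand R -> y x y
step 5: stack=$ x y x y  input=y x y x $  — match y
Stack after step 5: $ x y x (top = x).

x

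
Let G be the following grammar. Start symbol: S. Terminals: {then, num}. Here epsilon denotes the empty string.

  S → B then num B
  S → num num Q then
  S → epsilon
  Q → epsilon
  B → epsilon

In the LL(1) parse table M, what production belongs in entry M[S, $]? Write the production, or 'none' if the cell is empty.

FIRST(Q) = {epsilon}
FIRST(B) = {epsilon}
FIRST(S) = {epsilon, num, then}  (via B then num B)
FOLLOW(S) includes $ since S is the start symbol.
FOLLOW(S): S appears on no right-hand side. Thus FOLLOW(S) = {$}.
For S → B then num B: FIRST(B then num B) = {then}, so it goes in M[S, t] for t ∈ {then}.
For S → num num Q then: FIRST(num num Q then) = {num}, so it goes in M[S, t] for t ∈ {num}.
For S → epsilon: FIRST(epsilon) = {epsilon}, so it goes in M[S, t] for t ∈ {}; since epsilon ∈ FIRST, also for every t ∈ FOLLOW(S) = {$}.

S → epsilon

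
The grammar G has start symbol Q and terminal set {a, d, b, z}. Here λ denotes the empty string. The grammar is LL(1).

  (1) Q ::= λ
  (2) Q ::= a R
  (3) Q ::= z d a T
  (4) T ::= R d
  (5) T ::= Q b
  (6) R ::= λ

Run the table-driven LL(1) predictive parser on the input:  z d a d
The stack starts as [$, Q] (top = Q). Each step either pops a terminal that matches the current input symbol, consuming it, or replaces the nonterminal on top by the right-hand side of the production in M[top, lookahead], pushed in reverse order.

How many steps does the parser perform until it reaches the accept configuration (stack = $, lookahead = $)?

7

step 1: stack=$ Q  input=z d a d $  — expand Q ::= z d a T
step 2: stack=$ T a d z  input=z d a d $  — match z
step 3: stack=$ T a d  input=d a d $  — match d
step 4: stack=$ T a  input=a d $  — match a
step 5: stack=$ T  input=d $  — expand T ::= R d
step 6: stack=$ d R  input=d $  — expand R ::= λ
step 7: stack=$ d  input=d $  — match d
Accept reached after 7 steps.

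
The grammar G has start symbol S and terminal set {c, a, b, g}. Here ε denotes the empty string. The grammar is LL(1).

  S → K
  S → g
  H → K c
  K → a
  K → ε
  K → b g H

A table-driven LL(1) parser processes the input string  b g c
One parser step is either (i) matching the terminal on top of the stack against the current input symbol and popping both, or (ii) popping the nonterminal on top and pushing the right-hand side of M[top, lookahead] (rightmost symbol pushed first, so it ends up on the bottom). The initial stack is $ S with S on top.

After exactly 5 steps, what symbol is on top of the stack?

K

step 1: stack=$ S  input=b g c $  — expand S → K
step 2: stack=$ K  input=b g c $  — expand K → b g H
step 3: stack=$ H g b  input=b g c $  — match b
step 4: stack=$ H g  input=g c $  — match g
step 5: stack=$ H  input=c $  — expand H → K c
Stack after step 5: $ c K (top = K).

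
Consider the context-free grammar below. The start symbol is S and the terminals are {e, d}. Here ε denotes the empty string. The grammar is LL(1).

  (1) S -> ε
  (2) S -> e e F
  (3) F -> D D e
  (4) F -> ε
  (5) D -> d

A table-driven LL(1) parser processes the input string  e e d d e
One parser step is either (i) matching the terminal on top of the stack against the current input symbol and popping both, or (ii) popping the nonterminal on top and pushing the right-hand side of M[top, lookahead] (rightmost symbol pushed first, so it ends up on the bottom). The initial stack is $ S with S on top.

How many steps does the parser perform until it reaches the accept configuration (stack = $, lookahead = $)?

step 1: stack=$ S  input=e e d d e $  — expand S -> e e F
step 2: stack=$ F e e  input=e e d d e $  — match e
step 3: stack=$ F e  input=e d d e $  — match e
step 4: stack=$ F  input=d d e $  — expand F -> D D e
step 5: stack=$ e D D  input=d d e $  — expand D -> d
step 6: stack=$ e D d  input=d d e $  — match d
step 7: stack=$ e D  input=d e $  — expand D -> d
step 8: stack=$ e d  input=d e $  — match d
step 9: stack=$ e  input=e $  — match e
Accept reached after 9 steps.

9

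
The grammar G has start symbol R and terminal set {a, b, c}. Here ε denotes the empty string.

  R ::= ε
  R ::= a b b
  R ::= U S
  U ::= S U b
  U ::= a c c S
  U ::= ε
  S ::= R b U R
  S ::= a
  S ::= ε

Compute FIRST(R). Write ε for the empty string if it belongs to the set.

FIRST(R) = {ε, a, b}  (via U S)
FIRST(S) = {ε, a, b}  (via R b U R)
FIRST(U) = {ε, a, b}  (via S U b)

{ε, a, b}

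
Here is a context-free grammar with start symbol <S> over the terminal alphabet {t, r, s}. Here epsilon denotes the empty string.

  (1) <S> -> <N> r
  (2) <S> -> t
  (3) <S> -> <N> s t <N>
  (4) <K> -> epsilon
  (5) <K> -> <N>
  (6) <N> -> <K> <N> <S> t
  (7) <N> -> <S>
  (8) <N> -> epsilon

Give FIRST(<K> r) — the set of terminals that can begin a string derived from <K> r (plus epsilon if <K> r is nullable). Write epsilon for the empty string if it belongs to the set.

{r, s, t}

FIRST(<S>): from <S>-><N> r we get {r, s, t}; from <S>->t we get {t}; from <S>-><N> s t <N> we get {r, s, t}. So FIRST(<S>) = {r, s, t}.
FIRST(<K>): from <K>->epsilon we get {epsilon}; from <K>-><N> we get {epsilon, r, s, t}. So FIRST(<K>) = {epsilon, r, s, t}.
FIRST(<N>): from <N>-><K> <N> <S> t we get {r, s, t}; from <N>-><S> we get {r, s, t}; from <N>->epsilon we get {epsilon}. So FIRST(<N>) = {epsilon, r, s, t}.
FIRST(<K> r): take FIRST of each symbol in turn, carrying on past any symbol whose FIRST contains epsilon; result {r, s, t}.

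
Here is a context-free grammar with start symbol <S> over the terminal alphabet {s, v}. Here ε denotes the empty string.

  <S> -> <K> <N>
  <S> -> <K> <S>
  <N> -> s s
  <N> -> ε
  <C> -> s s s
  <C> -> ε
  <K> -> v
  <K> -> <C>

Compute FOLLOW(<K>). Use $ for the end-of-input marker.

{$, s, v}

FIRST(<N>) = {ε, s}
FIRST(<C>) = {ε, s}
FIRST(<K>) = {ε, s, v}  (via <C>)
FIRST(<S>) = {ε, s, v}  (via <K> <N>, <K> <S>)
FOLLOW(<S>) includes $ since <S> is the start symbol.
FOLLOW(<S>): in <S>-><K> <S>, the suffix after <S> is empty (adds nothing new). Thus FOLLOW(<S>) = {$}.
FOLLOW(<N>): in <S>-><K> <N>, the suffix after <N> is empty, so FOLLOW(<N>) ⊇ FOLLOW(<S>) = {$}. Thus FOLLOW(<N>) = {$}.
FOLLOW(<K>): in <S>-><K> <N>, <K> is followed by <N> with FIRST {ε, s}; in <S>-><K> <N>, the suffix after <K> is nullable, so FOLLOW(<K>) ⊇ FOLLOW(<S>) = {$}; in <S>-><K> <S>, <K> is followed by <S> with FIRST {ε, s, v}; in <S>-><K> <S>, the suffix after <K> is nullable, so FOLLOW(<K>) ⊇ FOLLOW(<S>) = {$}. Thus FOLLOW(<K>) = {$, s, v}.
FOLLOW(<C>): in <K>-><C>, the suffix after <C> is empty, so FOLLOW(<C>) ⊇ FOLLOW(<K>) = {$, s, v}. Thus FOLLOW(<C>) = {$, s, v}.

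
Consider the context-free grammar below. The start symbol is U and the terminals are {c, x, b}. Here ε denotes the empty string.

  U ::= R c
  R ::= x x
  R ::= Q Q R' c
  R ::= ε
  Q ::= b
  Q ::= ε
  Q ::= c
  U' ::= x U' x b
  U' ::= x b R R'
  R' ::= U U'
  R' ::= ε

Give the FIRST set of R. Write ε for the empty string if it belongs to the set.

FIRST(Q) = {ε, b, c}
FIRST(U') = {x}
FIRST(U) = {b, c, x}  (via R c)
FIRST(R') = {ε, b, c, x}  (via U U')
FIRST(R) = {ε, b, c, x}  (via Q Q R' c)

{ε, b, c, x}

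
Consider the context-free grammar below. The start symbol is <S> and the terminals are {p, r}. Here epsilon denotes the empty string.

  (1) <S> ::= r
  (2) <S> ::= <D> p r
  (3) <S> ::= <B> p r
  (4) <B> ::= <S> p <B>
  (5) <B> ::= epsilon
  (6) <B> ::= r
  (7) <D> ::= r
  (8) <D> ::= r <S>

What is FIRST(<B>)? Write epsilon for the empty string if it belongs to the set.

{epsilon, p, r}

FIRST(<D>): from <D>::=r we get {r}; from <D>::=r <S> we get {r}. So FIRST(<D>) = {r}.
FIRST(<S>): from <S>::=r we get {r}; from <S>::=<D> p r we get {r}; from <S>::=<B> p r we get {p, r}. So FIRST(<S>) = {p, r}.
FIRST(<B>): from <B>::=<S> p <B> we get {p, r}; from <B>::=epsilon we get {epsilon}; from <B>::=r we get {r}. So FIRST(<B>) = {epsilon, p, r}.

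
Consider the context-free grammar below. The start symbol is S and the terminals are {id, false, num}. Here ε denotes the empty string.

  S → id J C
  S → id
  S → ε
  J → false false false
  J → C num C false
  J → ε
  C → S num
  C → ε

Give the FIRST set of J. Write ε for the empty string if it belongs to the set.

{ε, false, id, num}

FIRST(S): from S→id J C we get {id}; from S→id we get {id}; from S→ε we get {ε}. So FIRST(S) = {ε, id}.
FIRST(C): from C→S num we get {id, num}; from C→ε we get {ε}. So FIRST(C) = {ε, id, num}.
FIRST(J): from J→false false false we get {false}; from J→C num C false we get {id, num}; from J→ε we get {ε}. So FIRST(J) = {ε, false, id, num}.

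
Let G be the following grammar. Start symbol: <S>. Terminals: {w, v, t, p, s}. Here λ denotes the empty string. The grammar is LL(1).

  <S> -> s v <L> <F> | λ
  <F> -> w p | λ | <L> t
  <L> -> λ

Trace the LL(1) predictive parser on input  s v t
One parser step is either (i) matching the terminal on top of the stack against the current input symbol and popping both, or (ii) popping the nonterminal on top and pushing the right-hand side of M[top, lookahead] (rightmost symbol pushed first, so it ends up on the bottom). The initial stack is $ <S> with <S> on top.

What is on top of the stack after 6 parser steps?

t

     Stack          Input    Action
  1  $ <S>          s v t $  expand <S> -> s v <L> <F>
  2  $ <F> <L> v s  s v t $  match s
  3  $ <F> <L> v    v t $    match v
  4  $ <F> <L>      t $      expand <L> -> λ
  5  $ <F>          t $      expand <F> -> <L> t
  6  $ t <L>        t $      expand <L> -> λ
Stack after step 6: $ t (top = t).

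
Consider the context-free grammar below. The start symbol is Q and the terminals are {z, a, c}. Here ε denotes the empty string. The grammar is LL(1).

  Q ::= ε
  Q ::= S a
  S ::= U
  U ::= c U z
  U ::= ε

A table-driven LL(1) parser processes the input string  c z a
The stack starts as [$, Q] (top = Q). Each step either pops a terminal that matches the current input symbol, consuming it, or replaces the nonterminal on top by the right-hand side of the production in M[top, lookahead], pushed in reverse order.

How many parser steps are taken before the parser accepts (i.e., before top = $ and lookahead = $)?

step 1: stack=$ Q  input=c z a $  — expand Q ::= S a
step 2: stack=$ a S  input=c z a $  — expand S ::= U
step 3: stack=$ a U  input=c z a $  — expand U ::= c U z
step 4: stack=$ a z U c  input=c z a $  — match c
step 5: stack=$ a z U  input=z a $  — expand U ::= ε
step 6: stack=$ a z  input=z a $  — match z
step 7: stack=$ a  input=a $  — match a
Accept reached after 7 steps.

7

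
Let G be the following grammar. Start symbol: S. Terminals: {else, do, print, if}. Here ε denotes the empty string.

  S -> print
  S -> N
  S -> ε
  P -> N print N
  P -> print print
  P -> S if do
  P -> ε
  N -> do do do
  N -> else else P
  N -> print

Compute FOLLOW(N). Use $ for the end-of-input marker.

{$, if, print}

FIRST(N): from N->do do do we get {do}; from N->else else P we get {else}; from N->print we get {print}. So FIRST(N) = {do, else, print}.
FIRST(S): from S->print we get {print}; from S->N we get {do, else, print}; from S->ε we get {ε}. So FIRST(S) = {ε, do, else, print}.
FIRST(P): from P->N print N we get {do, else, print}; from P->print print we get {print}; from P->S if do we get {do, else, if, print}; from P->ε we get {ε}. So FIRST(P) = {ε, do, else, if, print}.
FOLLOW(S) includes $ since S is the start symbol.
FOLLOW(S): in P->S if do, S is followed by if do with FIRST {if}. Thus FOLLOW(S) = {$, if}.
FOLLOW(P): in N->else else P, the suffix after P is empty, so FOLLOW(P) ⊇ FOLLOW(N) = {$, if, print}. Thus FOLLOW(P) = {$, if, print}.
FOLLOW(N): in S->N, the suffix after N is empty, so FOLLOW(N) ⊇ FOLLOW(S) = {$, if}; in P->N print N (occurrence 1), N is followed by print N with FIRST {print}; in P->N print N (occurrence 2), the suffix after N is empty, so FOLLOW(N) ⊇ FOLLOW(P) = {$, if, print}. Thus FOLLOW(N) = {$, if, print}.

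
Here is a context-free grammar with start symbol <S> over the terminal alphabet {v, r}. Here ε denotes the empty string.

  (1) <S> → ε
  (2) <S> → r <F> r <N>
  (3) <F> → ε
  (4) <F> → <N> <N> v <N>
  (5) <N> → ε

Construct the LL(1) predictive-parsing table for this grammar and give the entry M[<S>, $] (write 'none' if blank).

FIRST(<S>): from <S>→ε we get {ε}; from <S>→r <F> r <N> we get {r}. So FIRST(<S>) = {ε, r}.
FIRST(<N>): from <N>→ε we get {ε}. So FIRST(<N>) = {ε}.
FIRST(<F>): from <F>→ε we get {ε}; from <F>→<N> <N> v <N> we get {v}. So FIRST(<F>) = {ε, v}.
FOLLOW(<S>) includes $ since <S> is the start symbol.
FOLLOW(<S>): <S> appears on no right-hand side. Thus FOLLOW(<S>) = {$}.
For <S> → ε: FIRST(ε) = {ε}, so it goes in M[<S>, t] for t ∈ {}; since ε ∈ FIRST, also for every t ∈ FOLLOW(<S>) = {$}.
For <S> → r <F> r <N>: FIRST(r <F> r <N>) = {r}, so it goes in M[<S>, t] for t ∈ {r}.

<S> → ε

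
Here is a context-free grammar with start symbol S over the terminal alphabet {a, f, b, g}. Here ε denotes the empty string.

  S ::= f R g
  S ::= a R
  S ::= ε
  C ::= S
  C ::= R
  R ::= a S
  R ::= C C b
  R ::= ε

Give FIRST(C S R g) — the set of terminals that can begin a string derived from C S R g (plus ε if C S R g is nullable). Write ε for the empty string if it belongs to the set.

{a, b, f, g}

FIRST(S) = {ε, a, f}
FIRST(C) = {ε, a, b, f}  (via S, R)
FIRST(R) = {ε, a, b, f}  (via C C b)
FIRST(C S R g): take FIRST of each symbol in turn, carrying on past any symbol whose FIRST contains ε; result {a, b, f, g}.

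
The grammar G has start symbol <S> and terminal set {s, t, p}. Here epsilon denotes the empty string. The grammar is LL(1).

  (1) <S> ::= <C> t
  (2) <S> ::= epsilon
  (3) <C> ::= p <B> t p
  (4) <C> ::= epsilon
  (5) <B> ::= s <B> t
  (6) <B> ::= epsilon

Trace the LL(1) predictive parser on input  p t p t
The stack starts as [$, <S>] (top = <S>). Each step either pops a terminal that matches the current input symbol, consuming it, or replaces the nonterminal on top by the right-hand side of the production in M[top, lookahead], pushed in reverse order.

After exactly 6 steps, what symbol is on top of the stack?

t

     Stack          Input      Action
  1  $ <S>          p t p t $  expand <S> ::= <C> t
  2  $ t <C>        p t p t $  expand <C> ::= p <B> t p
  3  $ t p t <B> p  p t p t $  match p
  4  $ t p t <B>    t p t $    expand <B> ::= epsilon
  5  $ t p t        t p t $    match t
  6  $ t p          p t $      match p
Stack after step 6: $ t (top = t).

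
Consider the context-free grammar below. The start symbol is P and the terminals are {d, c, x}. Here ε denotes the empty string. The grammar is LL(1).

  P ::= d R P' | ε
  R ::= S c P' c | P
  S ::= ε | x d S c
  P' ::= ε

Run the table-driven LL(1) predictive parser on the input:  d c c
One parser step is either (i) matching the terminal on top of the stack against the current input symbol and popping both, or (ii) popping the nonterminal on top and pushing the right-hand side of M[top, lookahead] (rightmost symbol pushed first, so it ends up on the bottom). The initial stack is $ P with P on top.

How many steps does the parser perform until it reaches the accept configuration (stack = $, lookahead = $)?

8

     Stack          Input    Action
  1  $ P            d c c $  expand P ::= d R P'
  2  $ P' R d       d c c $  match d
  3  $ P' R         c c $    expand R ::= S c P' c
  4  $ P' c P' c S  c c $    expand S ::= ε
  5  $ P' c P' c    c c $    match c
  6  $ P' c P'      c $      expand P' ::= ε
  7  $ P' c         c $      match c
  8  $ P'           $        expand P' ::= ε
Accept reached after 8 steps.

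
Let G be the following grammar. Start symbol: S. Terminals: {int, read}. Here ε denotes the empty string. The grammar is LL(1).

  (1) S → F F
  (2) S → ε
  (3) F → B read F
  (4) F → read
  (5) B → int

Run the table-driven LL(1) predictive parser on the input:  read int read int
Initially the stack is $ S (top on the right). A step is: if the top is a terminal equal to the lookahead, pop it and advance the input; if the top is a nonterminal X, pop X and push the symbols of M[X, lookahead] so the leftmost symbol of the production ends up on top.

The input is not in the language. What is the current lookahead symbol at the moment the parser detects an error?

$

step 1: stack=$ S  input=read int read int $  — expand S → F F
step 2: stack=$ F F  input=read int read int $  — expand F → read
step 3: stack=$ F read  input=read int read int $  — match read
step 4: stack=$ F  input=int read int $  — expand F → B read F
step 5: stack=$ F read B  input=int read int $  — expand B → int
step 6: stack=$ F read int  input=int read int $  — match int
step 7: stack=$ F read  input=read int $  — match read
step 8: stack=$ F  input=int $  — expand F → B read F
step 9: stack=$ F read B  input=int $  — expand B → int
step 10: stack=$ F read int  input=int $  — match int
step 11: stack=$ F read  input=$  — error: top is terminal read but lookahead is $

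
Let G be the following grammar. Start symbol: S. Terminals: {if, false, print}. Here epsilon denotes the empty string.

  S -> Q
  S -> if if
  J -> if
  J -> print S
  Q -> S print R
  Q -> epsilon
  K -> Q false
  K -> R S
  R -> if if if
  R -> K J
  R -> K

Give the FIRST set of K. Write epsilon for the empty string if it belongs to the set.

{false, if, print}

FIRST(J): from J->if we get {if}; from J->print S we get {print}. So FIRST(J) = {if, print}.
FIRST(S): from S->Q we get {epsilon, if, print}; from S->if if we get {if}. So FIRST(S) = {epsilon, if, print}.
FIRST(Q): from Q->S print R we get {if, print}; from Q->epsilon we get {epsilon}. So FIRST(Q) = {epsilon, if, print}.
FIRST(K): from K->Q false we get {false, if, print}; from K->R S we get {false, if, print}. So FIRST(K) = {false, if, print}.
FIRST(R): from R->if if if we get {if}; from R->K J we get {false, if, print}; from R->K we get {false, if, print}. So FIRST(R) = {false, if, print}.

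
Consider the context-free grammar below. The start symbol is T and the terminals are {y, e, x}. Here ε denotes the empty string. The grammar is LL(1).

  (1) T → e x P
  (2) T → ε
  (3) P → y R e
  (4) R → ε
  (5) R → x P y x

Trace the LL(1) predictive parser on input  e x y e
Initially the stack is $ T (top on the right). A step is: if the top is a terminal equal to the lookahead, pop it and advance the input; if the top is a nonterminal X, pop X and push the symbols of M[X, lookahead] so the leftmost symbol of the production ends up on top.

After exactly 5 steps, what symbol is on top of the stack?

R

step 1: stack=$ T  input=e x y e $  — expand T → e x P
step 2: stack=$ P x e  input=e x y e $  — match e
step 3: stack=$ P x  input=x y e $  — match x
step 4: stack=$ P  input=y e $  — expand P → y R e
step 5: stack=$ e R y  input=y e $  — match y
Stack after step 5: $ e R (top = R).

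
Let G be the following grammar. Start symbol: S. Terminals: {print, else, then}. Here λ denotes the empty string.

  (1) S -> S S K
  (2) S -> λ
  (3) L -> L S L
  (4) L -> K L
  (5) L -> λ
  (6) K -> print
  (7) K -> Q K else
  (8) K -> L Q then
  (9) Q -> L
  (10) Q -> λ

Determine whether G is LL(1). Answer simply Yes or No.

FIRST(S) = {λ, print, then}
FIRST(L) = {λ, print, then}
FIRST(K) = {print, then}
FIRST(Q) = {λ, print, then}
FOLLOW(S) = {$, print, then}
FOLLOW(L) = {print, then}
FOLLOW(K) = {$, else, print, then}
FOLLOW(Q) = {print, then}
Cell M[K, print] receives both K -> print and K -> Q K else and K -> L Q then — the grammar is not LL(1).

No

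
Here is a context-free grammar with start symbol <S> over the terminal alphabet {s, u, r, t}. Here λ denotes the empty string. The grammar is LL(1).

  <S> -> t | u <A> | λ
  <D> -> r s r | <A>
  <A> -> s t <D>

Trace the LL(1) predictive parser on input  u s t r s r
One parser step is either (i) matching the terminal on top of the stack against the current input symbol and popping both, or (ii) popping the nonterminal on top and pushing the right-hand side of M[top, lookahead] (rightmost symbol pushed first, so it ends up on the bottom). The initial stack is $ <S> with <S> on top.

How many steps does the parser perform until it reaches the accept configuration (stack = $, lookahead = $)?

9

step 1: stack=$ <S>  input=u s t r s r $  — expand <S> -> u <A>
step 2: stack=$ <A> u  input=u s t r s r $  — match u
step 3: stack=$ <A>  input=s t r s r $  — expand <A> -> s t <D>
step 4: stack=$ <D> t s  input=s t r s r $  — match s
step 5: stack=$ <D> t  input=t r s r $  — match t
step 6: stack=$ <D>  input=r s r $  — expand <D> -> r s r
step 7: stack=$ r s r  input=r s r $  — match r
step 8: stack=$ r s  input=s r $  — match s
step 9: stack=$ r  input=r $  — match r
Accept reached after 9 steps.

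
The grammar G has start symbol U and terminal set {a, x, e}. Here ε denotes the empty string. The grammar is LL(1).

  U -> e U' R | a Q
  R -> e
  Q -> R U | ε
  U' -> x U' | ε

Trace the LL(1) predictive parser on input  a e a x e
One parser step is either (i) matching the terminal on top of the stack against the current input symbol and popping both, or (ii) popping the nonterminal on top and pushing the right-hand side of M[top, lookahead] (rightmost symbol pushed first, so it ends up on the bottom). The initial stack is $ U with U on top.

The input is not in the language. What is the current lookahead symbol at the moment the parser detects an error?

x

     Stack  Input        Action
  1  $ U    a e a x e $  expand U -> a Q
  2  $ Q a  a e a x e $  match a
  3  $ Q    e a x e $    expand Q -> R U
  4  $ U R  e a x e $    expand R -> e
  5  $ U e  e a x e $    match e
  6  $ U    a x e $      expand U -> a Q
  7  $ Q a  a x e $      match a
  8  $ Q    x e $        error: M[Q, x] is empty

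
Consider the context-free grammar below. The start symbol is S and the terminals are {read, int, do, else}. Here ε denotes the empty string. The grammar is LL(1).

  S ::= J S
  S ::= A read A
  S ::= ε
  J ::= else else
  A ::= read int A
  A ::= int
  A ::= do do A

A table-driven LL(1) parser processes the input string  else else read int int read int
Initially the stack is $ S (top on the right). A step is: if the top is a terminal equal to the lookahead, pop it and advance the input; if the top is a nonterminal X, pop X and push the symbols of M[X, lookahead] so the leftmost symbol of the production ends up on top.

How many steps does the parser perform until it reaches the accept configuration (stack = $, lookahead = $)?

step 1: stack=$ S  input=else else read int int read int $  — expand S ::= J S
step 2: stack=$ S J  input=else else read int int read int $  — expand J ::= else else
step 3: stack=$ S else else  input=else else read int int read int $  — match else
step 4: stack=$ S else  input=else read int int read int $  — match else
step 5: stack=$ S  input=read int int read int $  — expand S ::= A read A
step 6: stack=$ A read A  input=read int int read int $  — expand A ::= read int A
step 7: stack=$ A read A int read  input=read int int read int $  — match read
step 8: stack=$ A read A int  input=int int read int $  — match int
step 9: stack=$ A read A  input=int read int $  — expand A ::= int
step 10: stack=$ A read int  input=int read int $  — match int
step 11: stack=$ A read  input=read int $  — match read
step 12: stack=$ A  input=int $  — expand A ::= int
step 13: stack=$ int  input=int $  — match int
Accept reached after 13 steps.

13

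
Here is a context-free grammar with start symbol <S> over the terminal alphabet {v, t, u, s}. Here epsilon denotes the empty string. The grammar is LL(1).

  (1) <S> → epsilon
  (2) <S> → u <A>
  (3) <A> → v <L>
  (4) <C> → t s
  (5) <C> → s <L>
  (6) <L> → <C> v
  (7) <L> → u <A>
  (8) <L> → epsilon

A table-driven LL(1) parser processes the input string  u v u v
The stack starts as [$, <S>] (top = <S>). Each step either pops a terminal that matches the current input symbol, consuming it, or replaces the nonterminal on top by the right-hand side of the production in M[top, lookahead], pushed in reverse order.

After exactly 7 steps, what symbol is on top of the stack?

v

     Stack    Input      Action
  1  $ <S>    u v u v $  expand <S> → u <A>
  2  $ <A> u  u v u v $  match u
  3  $ <A>    v u v $    expand <A> → v <L>
  4  $ <L> v  v u v $    match v
  5  $ <L>    u v $      expand <L> → u <A>
  6  $ <A> u  u v $      match u
  7  $ <A>    v $        expand <A> → v <L>
Stack after step 7: $ <L> v (top = v).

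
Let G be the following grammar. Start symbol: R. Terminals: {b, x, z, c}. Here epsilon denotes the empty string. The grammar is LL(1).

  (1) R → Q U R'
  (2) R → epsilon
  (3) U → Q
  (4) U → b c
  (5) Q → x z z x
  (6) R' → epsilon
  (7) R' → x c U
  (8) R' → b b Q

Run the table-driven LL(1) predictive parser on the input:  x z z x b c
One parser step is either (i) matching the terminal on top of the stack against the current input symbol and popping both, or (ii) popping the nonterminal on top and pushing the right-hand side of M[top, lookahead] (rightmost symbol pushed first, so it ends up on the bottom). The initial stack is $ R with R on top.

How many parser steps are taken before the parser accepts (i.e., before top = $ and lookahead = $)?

10

step 1: stack=$ R  input=x z z x b c $  — expand R → Q U R'
step 2: stack=$ R' U Q  input=x z z x b c $  — expand Q → x z z x
step 3: stack=$ R' U x z z x  input=x z z x b c $  — match x
step 4: stack=$ R' U x z z  input=z z x b c $  — match z
step 5: stack=$ R' U x z  input=z x b c $  — match z
step 6: stack=$ R' U x  input=x b c $  — match x
step 7: stack=$ R' U  input=b c $  — expand U → b c
step 8: stack=$ R' c b  input=b c $  — match b
step 9: stack=$ R' c  input=c $  — match c
step 10: stack=$ R'  input=$  — expand R' → epsilon
Accept reached after 10 steps.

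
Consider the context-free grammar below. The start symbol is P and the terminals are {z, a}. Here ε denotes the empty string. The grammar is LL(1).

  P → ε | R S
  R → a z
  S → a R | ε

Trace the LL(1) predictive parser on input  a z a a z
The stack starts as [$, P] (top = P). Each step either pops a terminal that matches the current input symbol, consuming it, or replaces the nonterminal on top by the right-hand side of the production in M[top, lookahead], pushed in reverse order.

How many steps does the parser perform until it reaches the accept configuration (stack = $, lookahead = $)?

9

step 1: stack=$ P  input=a z a a z $  — expand P → R S
step 2: stack=$ S R  input=a z a a z $  — expand R → a z
step 3: stack=$ S z a  input=a z a a z $  — match a
step 4: stack=$ S z  input=z a a z $  — match z
step 5: stack=$ S  input=a a z $  — expand S → a R
step 6: stack=$ R a  input=a a z $  — match a
step 7: stack=$ R  input=a z $  — expand R → a z
step 8: stack=$ z a  input=a z $  — match a
step 9: stack=$ z  input=z $  — match z
Accept reached after 9 steps.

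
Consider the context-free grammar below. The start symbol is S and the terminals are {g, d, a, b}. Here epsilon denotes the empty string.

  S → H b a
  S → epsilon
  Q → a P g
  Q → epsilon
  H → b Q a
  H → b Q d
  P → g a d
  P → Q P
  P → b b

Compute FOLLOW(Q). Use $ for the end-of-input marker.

FIRST(Q): from Q→a P g we get {a}; from Q→epsilon we get {epsilon}. So FIRST(Q) = {epsilon, a}.
FIRST(H): from H→b Q a we get {b}; from H→b Q d we get {b}. So FIRST(H) = {b}.
FIRST(S): from S→H b a we get {b}; from S→epsilon we get {epsilon}. So FIRST(S) = {epsilon, b}.
FIRST(P): from P→g a d we get {g}; from P→Q P we get {a, b, g}; from P→b b we get {b}. So FIRST(P) = {a, b, g}.
FOLLOW(S) includes $ since S is the start symbol.
FOLLOW(S): S appears on no right-hand side. Thus FOLLOW(S) = {$}.
FOLLOW(Q): in H→b Q a, Q is followed by a with FIRST {a}; in H→b Q d, Q is followed by d with FIRST {d}; in P→Q P, Q is followed by P with FIRST {a, b, g}. Thus FOLLOW(Q) = {a, b, d, g}.
FOLLOW(H): in S→H b a, H is followed by b a with FIRST {b}. Thus FOLLOW(H) = {b}.
FOLLOW(P): in Q→a P g, P is followed by g with FIRST {g}; in P→Q P, the suffix after P is empty (adds nothing new). Thus FOLLOW(P) = {g}.

{a, b, d, g}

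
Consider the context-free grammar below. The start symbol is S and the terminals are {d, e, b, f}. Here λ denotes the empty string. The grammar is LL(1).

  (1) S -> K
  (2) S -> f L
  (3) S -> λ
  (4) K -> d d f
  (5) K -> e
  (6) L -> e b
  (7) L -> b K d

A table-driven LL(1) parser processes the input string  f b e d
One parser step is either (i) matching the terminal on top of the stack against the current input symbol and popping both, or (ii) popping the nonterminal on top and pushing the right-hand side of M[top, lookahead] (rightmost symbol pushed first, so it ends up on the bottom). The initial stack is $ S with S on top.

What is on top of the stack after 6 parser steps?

step 1: stack=$ S  input=f b e d $  — expand S -> f L
step 2: stack=$ L f  input=f b e d $  — match f
step 3: stack=$ L  input=b e d $  — expand L -> b K d
step 4: stack=$ d K b  input=b e d $  — match b
step 5: stack=$ d K  input=e d $  — expand K -> e
step 6: stack=$ d e  input=e d $  — match e
Stack after step 6: $ d (top = d).

d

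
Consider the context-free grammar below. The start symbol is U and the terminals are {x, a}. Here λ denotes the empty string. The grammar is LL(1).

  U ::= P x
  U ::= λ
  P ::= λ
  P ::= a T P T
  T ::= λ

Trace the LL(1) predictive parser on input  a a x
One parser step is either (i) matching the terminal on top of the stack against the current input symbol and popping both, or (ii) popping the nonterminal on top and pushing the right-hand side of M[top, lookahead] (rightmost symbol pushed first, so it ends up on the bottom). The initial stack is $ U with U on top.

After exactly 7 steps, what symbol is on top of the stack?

P

step 1: stack=$ U  input=a a x $  — expand U ::= P x
step 2: stack=$ x P  input=a a x $  — expand P ::= a T P T
step 3: stack=$ x T P T a  input=a a x $  — match a
step 4: stack=$ x T P T  input=a x $  — expand T ::= λ
step 5: stack=$ x T P  input=a x $  — expand P ::= a T P T
step 6: stack=$ x T T P T a  input=a x $  — match a
step 7: stack=$ x T T P T  input=x $  — expand T ::= λ
Stack after step 7: $ x T T P (top = P).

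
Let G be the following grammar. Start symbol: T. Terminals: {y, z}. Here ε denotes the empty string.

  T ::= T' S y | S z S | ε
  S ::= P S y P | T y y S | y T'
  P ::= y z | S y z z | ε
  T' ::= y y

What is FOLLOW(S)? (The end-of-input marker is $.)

FIRST(T') = {y}
FIRST(T) = {ε, y}  (via T' S y, S z S)
FIRST(S) = {y}  (via P S y P, T y y S)
FIRST(P) = {ε, y}  (via S y z z)
FOLLOW(T) includes $ since T is the start symbol.
FOLLOW(T): in S::=T y y S, T is followed by y y S with FIRST {y}. Thus FOLLOW(T) = {$, y}.
FOLLOW(S): in T::=T' S y, S is followed by y with FIRST {y}; in T::=S z S (occurrence 1), S is followed by z S with FIRST {z}; in T::=S z S (occurrence 2), the suffix after S is empty, so FOLLOW(S) ⊇ FOLLOW(T) = {$, y}; in S::=P S y P, S is followed by y P with FIRST {y}; in S::=T y y S, the suffix after S is empty (adds nothing new); in P::=S y z z, S is followed by y z z with FIRST {y}. Thus FOLLOW(S) = {$, y, z}.
FOLLOW(P): in S::=P S y P (occurrence 1), P is followed by S y P with FIRST {y}; in S::=P S y P (occurrence 2), the suffix after P is empty, so FOLLOW(P) ⊇ FOLLOW(S) = {$, y, z}. Thus FOLLOW(P) = {$, y, z}.
FOLLOW(T'): in T::=T' S y, T' is followed by S y with FIRST {y}; in S::=y T', the suffix after T' is empty, so FOLLOW(T') ⊇ FOLLOW(S) = {$, y, z}. Thus FOLLOW(T') = {$, y, z}.

{$, y, z}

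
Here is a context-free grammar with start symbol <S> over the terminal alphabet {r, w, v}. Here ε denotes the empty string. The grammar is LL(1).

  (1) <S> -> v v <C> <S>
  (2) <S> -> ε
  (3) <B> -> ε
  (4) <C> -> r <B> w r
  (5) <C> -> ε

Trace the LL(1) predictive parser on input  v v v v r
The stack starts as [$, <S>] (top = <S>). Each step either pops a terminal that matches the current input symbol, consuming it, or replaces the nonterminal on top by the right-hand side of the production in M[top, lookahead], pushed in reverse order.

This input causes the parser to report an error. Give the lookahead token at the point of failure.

step 1: stack=$ <S>  input=v v v v r $  — expand <S> -> v v <C> <S>
step 2: stack=$ <S> <C> v v  input=v v v v r $  — match v
step 3: stack=$ <S> <C> v  input=v v v r $  — match v
step 4: stack=$ <S> <C>  input=v v r $  — expand <C> -> ε
step 5: stack=$ <S>  input=v v r $  — expand <S> -> v v <C> <S>
step 6: stack=$ <S> <C> v v  input=v v r $  — match v
step 7: stack=$ <S> <C> v  input=v r $  — match v
step 8: stack=$ <S> <C>  input=r $  — expand <C> -> r <B> w r
step 9: stack=$ <S> r w <B> r  input=r $  — match r
step 10: stack=$ <S> r w <B>  input=$  — error: M[<B>, $] is empty

$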